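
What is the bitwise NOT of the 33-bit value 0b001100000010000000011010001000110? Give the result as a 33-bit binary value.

0b110011111101111111100101110111001

Invert each bit: 001100000010000000011010001000110 → 110011111101111111100101110111001.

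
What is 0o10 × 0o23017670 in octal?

Multiply each base-8 digit by 8, carrying:
  0×8 = 0 → write 0
  7×8 = 56 → write 0 carry 7
  6×8+7 = 55 → write 7 carry 6
  7×8+6 = 62 → write 6 carry 7
  1×8+7 = 15 → write 7 carry 1
  0×8+1 = 1 → write 1
  3×8 = 24 → write 0 carry 3
  2×8+3 = 19 → write 3 carry 2
  remaining carry: 2

0o230176700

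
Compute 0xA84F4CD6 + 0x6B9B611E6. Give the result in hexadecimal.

Add column by column in base 16, right to left:
  6+6 = C
  D+E = B carry 1
  C+1+1 = E
  4+1 = 5
  F+6 = 5 carry 1
  4+B+1 = 0 carry 1
  8+9+1 = 2 carry 1
  A+B+1 = 6 carry 1
  0+6+1 = 7

0x762055EBC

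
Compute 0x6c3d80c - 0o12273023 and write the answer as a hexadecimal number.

0x69a61f9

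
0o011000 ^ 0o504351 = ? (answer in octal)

XOR each oct digit independently (no carries):
  0^5=5, 1^0=1, 1^4=5, 0^3=3, 0^5=5, 0^1=1

0o515351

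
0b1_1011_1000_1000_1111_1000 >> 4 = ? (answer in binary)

0b11011100010001111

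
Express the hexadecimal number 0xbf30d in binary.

0b10111111001100001101

Expand each hex digit to 4 bits: b=1011 f=1111 3=0011 0=0000 d=1101.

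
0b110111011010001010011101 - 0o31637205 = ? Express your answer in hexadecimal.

0b110111011010001010011101 = 0xDDA29D in hexadecimal.
0o31637205 = 0x673E85 in hexadecimal.
Subtract column by column in base 16:
  D-5 → 8
  9-8 → 1
  2-E → 4 (borrow)
  A-3-1 → 6
  D-7 → 6
  D-6 → 7

0x766418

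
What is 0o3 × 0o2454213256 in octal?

Multiply each base-8 digit by 3, carrying:
  6×3 = 18 → write 2 carry 2
  5×3+2 = 17 → write 1 carry 2
  2×3+2 = 8 → write 0 carry 1
  3×3+1 = 10 → write 2 carry 1
  1×3+1 = 4 → write 4
  2×3 = 6 → write 6
  4×3 = 12 → write 4 carry 1
  5×3+1 = 16 → write 0 carry 2
  4×3+2 = 14 → write 6 carry 1
  2×3+1 = 7 → write 7

0o7604642012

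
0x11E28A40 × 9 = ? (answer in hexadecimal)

Multiply each base-16 digit by 9, carrying:
  0×9 = 0 → write 0
  4×9 = 36 → write 4 carry 2
  A×9+2 = 92 → write C carry 5
  8×9+5 = 77 → write D carry 4
  2×9+4 = 22 → write 6 carry 1
  E×9+1 = 127 → write F carry 7
  1×9+7 = 16 → write 0 carry 1
  1×9+1 = 10 → write A

0xA0F6DC40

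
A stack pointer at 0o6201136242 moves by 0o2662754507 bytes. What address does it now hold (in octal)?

0o11064112751

Add column by column in base 8, right to left:
  2+7 = 1 carry 1
  4+0+1 = 5
  2+5 = 7
  6+4 = 2 carry 1
  3+5+1 = 1 carry 1
  1+7+1 = 1 carry 1
  1+2+1 = 4
  0+6 = 6
  2+6 = 0 carry 1
  6+2+1 = 1 carry 1
  final carry 1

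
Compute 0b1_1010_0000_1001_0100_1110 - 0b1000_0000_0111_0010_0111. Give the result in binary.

0b100100000001000100111

Subtract column by column in base 2:
  0-1 → 1 (borrow)
  1-1-1 → 1 (borrow)
  1-1-1 → 1 (borrow)
  1-0-1 → 0
  0-0 → 0
  0-1 → 1 (borrow)
  1-0-1 → 0
  0-0 → 0
  1-1 → 0
  0-1 → 1 (borrow)
  0-1-1 → 0 (borrow)
  1-0-1 → 0
  0-0 → 0
  0-0 → 0
  0-0 → 0
  0-0 → 0
  0-0 → 0
  1-0 → 1
  0-0 → 0
  1-1 → 0
  1-0 → 1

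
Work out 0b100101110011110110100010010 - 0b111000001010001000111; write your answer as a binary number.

Subtract column by column in base 2:
  0-1 → 1 (borrow)
  1-1-1 → 1 (borrow)
  0-1-1 → 0 (borrow)
  0-0-1 → 1 (borrow)
  1-0-1 → 0
  0-0 → 0
  0-1 → 1 (borrow)
  0-0-1 → 1 (borrow)
  1-0-1 → 0
  0-0 → 0
  1-1 → 0
  1-0 → 1
  0-1 → 1 (borrow)
  1-0-1 → 0
  1-0 → 1
  1-0 → 1
  1-0 → 1
  0-0 → 0
  0-1 → 1 (borrow)
  1-1-1 → 1 (borrow)
  1-1-1 → 1 (borrow)
  1-0-1 → 0
  0-0 → 0
  1-0 → 1
  0-0 → 0
  0-0 → 0
  1-0 → 1

0b100100111011101100011001011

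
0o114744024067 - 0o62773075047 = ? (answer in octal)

Subtract column by column in base 8:
  7-7 → 0
  6-4 → 2
  0-0 → 0
  4-5 → 7 (borrow)
  2-7-1 → 2 (borrow)
  0-0-1 → 7 (borrow)
  4-3-1 → 0
  4-7 → 5 (borrow)
  7-7-1 → 7 (borrow)
  4-2-1 → 1
  1-6 → 3 (borrow)
  1-0-1 → 0

0o31750727020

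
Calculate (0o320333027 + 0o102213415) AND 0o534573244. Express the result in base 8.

0o420542044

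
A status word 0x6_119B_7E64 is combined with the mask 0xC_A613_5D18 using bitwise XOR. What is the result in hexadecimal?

0xAB788237C

XOR each hex digit independently (no carries):
  6^C=A, 1^A=B, 1^6=7, 9^1=8, B^3=8, 7^5=2, E^D=3, 6^1=7, 4^8=C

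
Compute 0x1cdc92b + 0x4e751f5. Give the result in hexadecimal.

Add column by column in base 16, right to left:
  b+5 = 0 carry 1
  2+f+1 = 2 carry 1
  9+1+1 = b
  c+5 = 1 carry 1
  d+7+1 = 5 carry 1
  c+e+1 = b carry 1
  1+4+1 = 6

0x6b51b20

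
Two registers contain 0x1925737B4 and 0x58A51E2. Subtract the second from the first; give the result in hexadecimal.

Subtract column by column in base 16:
  4-2 → 2
  B-E → D (borrow)
  7-1-1 → 5
  3-5 → E (borrow)
  7-A-1 → C (borrow)
  5-8-1 → C (borrow)
  2-5-1 → C (borrow)
  9-0-1 → 8
  1-0 → 1

0x18CCCE5D2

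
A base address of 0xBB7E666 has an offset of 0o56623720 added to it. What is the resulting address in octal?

0xBB7E666 = 0o1355763146 in octal.
Add column by column in base 8, right to left:
  6+0 = 6
  4+2 = 6
  1+7 = 0 carry 1
  3+3+1 = 7
  6+2 = 0 carry 1
  7+6+1 = 6 carry 1
  5+6+1 = 4 carry 1
  5+5+1 = 3 carry 1
  3+0+1 = 4
  1+0 = 1

0o1434607066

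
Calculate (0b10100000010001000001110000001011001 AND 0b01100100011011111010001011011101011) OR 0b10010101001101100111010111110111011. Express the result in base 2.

0b10110101011101100111010111111111011

0b10100000010001000001110000001011001 AND 0b01100100011011111010001011011101011 = 0b00100000010001000000000000001001001.
Then OR with 0b10010101001101100111010111110111011.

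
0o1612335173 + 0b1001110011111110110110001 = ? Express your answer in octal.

0b1001110011111110110110001 = 0o116376661 in octal.
Add column by column in base 8, right to left:
  3+1 = 4
  7+6 = 5 carry 1
  1+6+1 = 0 carry 1
  5+6+1 = 4 carry 1
  3+7+1 = 3 carry 1
  3+3+1 = 7
  2+6 = 0 carry 1
  1+1+1 = 3
  6+1 = 7
  1+0 = 1

0o1730734054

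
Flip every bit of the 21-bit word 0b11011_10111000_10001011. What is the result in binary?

0b001000100011101110100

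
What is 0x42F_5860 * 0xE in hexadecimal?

0x3A96D540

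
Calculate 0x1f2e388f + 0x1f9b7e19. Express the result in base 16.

Add column by column in base 16, right to left:
  f+9 = 8 carry 1
  8+1+1 = a
  8+e = 6 carry 1
  3+7+1 = b
  e+b = 9 carry 1
  2+9+1 = c
  f+f = e carry 1
  1+1+1 = 3

0x3ec9b6a8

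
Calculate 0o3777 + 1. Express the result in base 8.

0o4000

The trailing 3 digits are 7 (max in base 8), so adding 1 cascades: they roll to 0 and the next digit up increments.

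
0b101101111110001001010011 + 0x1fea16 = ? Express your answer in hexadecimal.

0xd7cc69

0b101101111110001001010011 = 0xb7e253 in hexadecimal.
Add column by column in base 16, right to left:
  3+6 = 9
  5+1 = 6
  2+a = c
  e+e = c carry 1
  7+f+1 = 7 carry 1
  b+1+1 = d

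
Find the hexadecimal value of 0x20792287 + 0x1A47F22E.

0x3AC114B5

Add column by column in base 16, right to left:
  7+E = 5 carry 1
  8+2+1 = B
  2+2 = 4
  2+F = 1 carry 1
  9+7+1 = 1 carry 1
  7+4+1 = C
  0+A = A
  2+1 = 3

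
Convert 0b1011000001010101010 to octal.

Group the bits in threes: 001 011 000 001 010 101 010 → 1301252.

0o1301252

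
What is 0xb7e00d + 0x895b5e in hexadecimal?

Add column by column in base 16, right to left:
  d+e = b carry 1
  0+5+1 = 6
  0+b = b
  e+5 = 3 carry 1
  7+9+1 = 1 carry 1
  b+8+1 = 4 carry 1
  final carry 1

0x1413b6b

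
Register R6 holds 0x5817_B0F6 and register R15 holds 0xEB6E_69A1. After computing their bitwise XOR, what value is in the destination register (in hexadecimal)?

XOR each hex digit independently (no carries):
  5^E=B, 8^B=3, 1^6=7, 7^E=9, B^6=D, 0^9=9, F^A=5, 6^1=7

0xB379D957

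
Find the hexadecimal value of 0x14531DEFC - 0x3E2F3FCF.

Subtract column by column in base 16:
  C-F → D (borrow)
  F-C-1 → 2
  E-F → F (borrow)
  D-3-1 → 9
  1-F → 2 (borrow)
  3-2-1 → 0
  5-E → 7 (borrow)
  4-3-1 → 0
  1-0 → 1

0x107029F2D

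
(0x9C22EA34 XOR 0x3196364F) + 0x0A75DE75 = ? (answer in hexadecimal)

0xB82ABAF0

First 0x9C22EA34 XOR 0x3196364F = 0xADB4DC7B.
Add column by column in base 16, right to left:
  B+5 = 0 carry 1
  7+7+1 = F
  C+E = A carry 1
  D+D+1 = B carry 1
  4+5+1 = A
  B+7 = 2 carry 1
  D+A+1 = 8 carry 1
  A+0+1 = B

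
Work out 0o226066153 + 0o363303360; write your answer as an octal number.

0o611371533

Add column by column in base 8, right to left:
  3+0 = 3
  5+6 = 3 carry 1
  1+3+1 = 5
  6+3 = 1 carry 1
  6+0+1 = 7
  0+3 = 3
  6+3 = 1 carry 1
  2+6+1 = 1 carry 1
  2+3+1 = 6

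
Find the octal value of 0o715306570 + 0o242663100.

Add column by column in base 8, right to left:
  0+0 = 0
  7+0 = 7
  5+1 = 6
  6+3 = 1 carry 1
  0+6+1 = 7
  3+6 = 1 carry 1
  5+2+1 = 0 carry 1
  1+4+1 = 6
  7+2 = 1 carry 1
  final carry 1

0o1160171670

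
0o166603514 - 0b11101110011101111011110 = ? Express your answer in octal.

0b11101110011101111011110 = 0o35635736 in octal.
Subtract column by column in base 8:
  4-6 → 6 (borrow)
  1-3-1 → 5 (borrow)
  5-7-1 → 5 (borrow)
  3-5-1 → 5 (borrow)
  0-3-1 → 4 (borrow)
  6-6-1 → 7 (borrow)
  6-5-1 → 0
  6-3 → 3
  1-0 → 1

0o130745556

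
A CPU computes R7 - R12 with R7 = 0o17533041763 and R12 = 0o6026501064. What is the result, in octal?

0o11504340677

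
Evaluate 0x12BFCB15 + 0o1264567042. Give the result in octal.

0x12BFCB15 = 0o2257745425 in octal.
Add column by column in base 8, right to left:
  5+2 = 7
  2+4 = 6
  4+0 = 4
  5+7 = 4 carry 1
  4+6+1 = 3 carry 1
  7+5+1 = 5 carry 1
  7+4+1 = 4 carry 1
  5+6+1 = 4 carry 1
  2+2+1 = 5
  2+1 = 3

0o3544534467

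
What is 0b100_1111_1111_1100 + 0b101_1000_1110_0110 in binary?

Add column by column in base 2, right to left:
  0+0 = 0
  0+1 = 1
  1+1 = 0 carry 1
  1+0+1 = 0 carry 1
  1+0+1 = 0 carry 1
  1+1+1 = 1 carry 1
  1+1+1 = 1 carry 1
  1+1+1 = 1 carry 1
  1+0+1 = 0 carry 1
  1+0+1 = 0 carry 1
  1+0+1 = 0 carry 1
  1+1+1 = 1 carry 1
  0+1+1 = 0 carry 1
  0+0+1 = 1
  1+1 = 0 carry 1
  final carry 1

0b1010100011100010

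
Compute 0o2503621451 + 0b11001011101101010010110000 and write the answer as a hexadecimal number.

0x183DF7D9

0o2503621451 = 0x150F2329 in hexadecimal.
0b11001011101101010010110000 = 0x32ED4B0 in hexadecimal.
Add column by column in base 16, right to left:
  9+0 = 9
  2+B = D
  3+4 = 7
  2+D = F
  F+E = D carry 1
  0+2+1 = 3
  5+3 = 8
  1+0 = 1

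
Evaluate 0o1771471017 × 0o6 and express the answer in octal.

0o13731526132

Multiply each base-8 digit by 6, carrying:
  7×6 = 42 → write 2 carry 5
  1×6+5 = 11 → write 3 carry 1
  0×6+1 = 1 → write 1
  1×6 = 6 → write 6
  7×6 = 42 → write 2 carry 5
  4×6+5 = 29 → write 5 carry 3
  1×6+3 = 9 → write 1 carry 1
  7×6+1 = 43 → write 3 carry 5
  7×6+5 = 47 → write 7 carry 5
  1×6+5 = 11 → write 3 carry 1
  remaining carry: 1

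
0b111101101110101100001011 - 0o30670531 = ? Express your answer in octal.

0b111101101110101100001011 = 0o75565413 in octal.
Subtract column by column in base 8:
  3-1 → 2
  1-3 → 6 (borrow)
  4-5-1 → 6 (borrow)
  5-0-1 → 4
  6-7 → 7 (borrow)
  5-6-1 → 6 (borrow)
  5-0-1 → 4
  7-3 → 4

0o44674662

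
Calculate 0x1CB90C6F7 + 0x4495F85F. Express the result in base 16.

0x21026BF56

Add column by column in base 16, right to left:
  7+F = 6 carry 1
  F+5+1 = 5 carry 1
  6+8+1 = F
  C+F = B carry 1
  0+5+1 = 6
  9+9 = 2 carry 1
  B+4+1 = 0 carry 1
  C+4+1 = 1 carry 1
  1+0+1 = 2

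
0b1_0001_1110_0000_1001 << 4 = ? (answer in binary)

Left shift by 4: append 4 zero bits.

0b100011110000010010000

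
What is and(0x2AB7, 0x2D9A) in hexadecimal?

0x2892

AND each hex digit independently (no carries):
  2&2=2, A&D=8, B&9=9, 7&A=2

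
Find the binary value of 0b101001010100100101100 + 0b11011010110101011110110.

Add column by column in base 2, right to left:
  0+0 = 0
  0+1 = 1
  1+1 = 0 carry 1
  1+0+1 = 0 carry 1
  0+1+1 = 0 carry 1
  1+1+1 = 1 carry 1
  0+1+1 = 0 carry 1
  0+1+1 = 0 carry 1
  1+0+1 = 0 carry 1
  0+1+1 = 0 carry 1
  0+0+1 = 1
  1+1 = 0 carry 1
  0+0+1 = 1
  1+1 = 0 carry 1
  0+1+1 = 0 carry 1
  1+0+1 = 0 carry 1
  0+1+1 = 0 carry 1
  0+0+1 = 1
  1+1 = 0 carry 1
  0+1+1 = 0 carry 1
  1+0+1 = 0 carry 1
  0+1+1 = 0 carry 1
  0+1+1 = 0 carry 1
  final carry 1

0b100000100001010000100010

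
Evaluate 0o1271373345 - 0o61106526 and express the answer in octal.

Subtract column by column in base 8:
  5-6 → 7 (borrow)
  4-2-1 → 1
  3-5 → 6 (borrow)
  3-6-1 → 4 (borrow)
  7-0-1 → 6
  3-1 → 2
  1-1 → 0
  7-6 → 1
  2-0 → 2
  1-0 → 1

0o1210264617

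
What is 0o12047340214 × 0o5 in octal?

0o62305141274

Multiply each base-8 digit by 5, carrying:
  4×5 = 20 → write 4 carry 2
  1×5+2 = 7 → write 7
  2×5 = 10 → write 2 carry 1
  0×5+1 = 1 → write 1
  4×5 = 20 → write 4 carry 2
  3×5+2 = 17 → write 1 carry 2
  7×5+2 = 37 → write 5 carry 4
  4×5+4 = 24 → write 0 carry 3
  0×5+3 = 3 → write 3
  2×5 = 10 → write 2 carry 1
  1×5+1 = 6 → write 6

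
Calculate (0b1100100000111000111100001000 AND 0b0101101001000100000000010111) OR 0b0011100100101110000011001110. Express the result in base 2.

0b111100100101110000011001110

0b1100100000111000111100001000 AND 0b0101101001000100000000010111 = 0b0100100000000000000000000000.
Then OR with 0b0011100100101110000011001110.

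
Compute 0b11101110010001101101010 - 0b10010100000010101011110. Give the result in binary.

Subtract column by column in base 2:
  0-0 → 0
  1-1 → 0
  0-1 → 1 (borrow)
  1-1-1 → 1 (borrow)
  0-1-1 → 0 (borrow)
  1-0-1 → 0
  1-1 → 0
  0-0 → 0
  1-1 → 0
  1-0 → 1
  0-1 → 1 (borrow)
  0-0-1 → 1 (borrow)
  0-0-1 → 1 (borrow)
  1-0-1 → 0
  0-0 → 0
  0-0 → 0
  1-0 → 1
  1-1 → 0
  1-0 → 1
  0-1 → 1 (borrow)
  1-0-1 → 0
  1-0 → 1
  1-1 → 0

0b1011010001111000001100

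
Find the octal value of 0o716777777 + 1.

The trailing 6 digits are 7 (max in base 8), so adding 1 cascades: they roll to 0 and the next digit up increments.

0o717000000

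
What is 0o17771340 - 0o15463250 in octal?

0o2306070

Subtract column by column in base 8:
  0-0 → 0
  4-5 → 7 (borrow)
  3-2-1 → 0
  1-3 → 6 (borrow)
  7-6-1 → 0
  7-4 → 3
  7-5 → 2
  1-1 → 0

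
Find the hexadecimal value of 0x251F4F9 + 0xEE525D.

0x3404756

Add column by column in base 16, right to left:
  9+D = 6 carry 1
  F+5+1 = 5 carry 1
  4+2+1 = 7
  F+5 = 4 carry 1
  1+E+1 = 0 carry 1
  5+E+1 = 4 carry 1
  2+0+1 = 3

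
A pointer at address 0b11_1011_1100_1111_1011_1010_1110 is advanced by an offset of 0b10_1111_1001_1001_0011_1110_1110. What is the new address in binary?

Add column by column in base 2, right to left:
  0+0 = 0
  1+1 = 0 carry 1
  1+1+1 = 1 carry 1
  1+1+1 = 1 carry 1
  0+0+1 = 1
  1+1 = 0 carry 1
  0+1+1 = 0 carry 1
  1+1+1 = 1 carry 1
  1+1+1 = 1 carry 1
  1+1+1 = 1 carry 1
  0+0+1 = 1
  1+0 = 1
  1+1 = 0 carry 1
  1+0+1 = 0 carry 1
  1+0+1 = 0 carry 1
  1+1+1 = 1 carry 1
  0+1+1 = 0 carry 1
  0+0+1 = 1
  1+0 = 1
  1+1 = 0 carry 1
  1+1+1 = 1 carry 1
  1+1+1 = 1 carry 1
  0+1+1 = 0 carry 1
  1+1+1 = 1 carry 1
  1+0+1 = 0 carry 1
  1+1+1 = 1 carry 1
  final carry 1

0b110101101101000111110011100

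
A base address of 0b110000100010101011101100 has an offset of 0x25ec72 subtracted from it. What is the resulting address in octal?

0b110000100010101011101100 = 0o60425354 in octal.
0x25ec72 = 0o11366162 in octal.
Subtract column by column in base 8:
  4-2 → 2
  5-6 → 7 (borrow)
  3-1-1 → 1
  5-6 → 7 (borrow)
  2-6-1 → 3 (borrow)
  4-3-1 → 0
  0-1 → 7 (borrow)
  6-1-1 → 4

0o47037172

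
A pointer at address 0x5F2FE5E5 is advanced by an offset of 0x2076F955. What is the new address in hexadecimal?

Add column by column in base 16, right to left:
  5+5 = A
  E+5 = 3 carry 1
  5+9+1 = F
  E+F = D carry 1
  F+6+1 = 6 carry 1
  2+7+1 = A
  F+0 = F
  5+2 = 7

0x7FA6DF3A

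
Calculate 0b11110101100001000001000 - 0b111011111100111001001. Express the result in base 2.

0b10111001100100000111111

Subtract column by column in base 2:
  0-1 → 1 (borrow)
  0-0-1 → 1 (borrow)
  0-0-1 → 1 (borrow)
  1-1-1 → 1 (borrow)
  0-0-1 → 1 (borrow)
  0-0-1 → 1 (borrow)
  0-1-1 → 0 (borrow)
  0-1-1 → 0 (borrow)
  0-1-1 → 0 (borrow)
  1-0-1 → 0
  0-0 → 0
  0-1 → 1 (borrow)
  0-1-1 → 0 (borrow)
  0-1-1 → 0 (borrow)
  1-1-1 → 1 (borrow)
  1-1-1 → 1 (borrow)
  0-1-1 → 0 (borrow)
  1-0-1 → 0
  0-1 → 1 (borrow)
  1-1-1 → 1 (borrow)
  1-1-1 → 1 (borrow)
  1-0-1 → 0
  1-0 → 1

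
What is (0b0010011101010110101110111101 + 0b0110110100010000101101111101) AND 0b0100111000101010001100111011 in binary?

0b10000100010001100111010

Add column by column in base 2, right to left:
  1+1 = 0 carry 1
  0+0+1 = 1
  1+1 = 0 carry 1
  1+1+1 = 1 carry 1
  1+1+1 = 1 carry 1
  1+1+1 = 1 carry 1
  0+1+1 = 0 carry 1
  1+0+1 = 0 carry 1
  1+1+1 = 1 carry 1
  1+1+1 = 1 carry 1
  0+0+1 = 1
  1+1 = 0 carry 1
  0+0+1 = 1
  1+0 = 1
  1+0 = 1
  0+0 = 0
  1+1 = 0 carry 1
  0+0+1 = 1
  1+0 = 1
  0+0 = 0
  1+1 = 0 carry 1
  1+0+1 = 0 carry 1
  1+1+1 = 1 carry 1
  0+1+1 = 0 carry 1
  0+0+1 = 1
  1+1 = 0 carry 1
  0+1+1 = 0 carry 1
  final carry 1
Sum = 0b1001010001100111011100111010; now AND with 0b0100111000101010001100111011:
  1001010001100111011100111010
& 0100111000101010001100111011
= 0000010000100010001100111010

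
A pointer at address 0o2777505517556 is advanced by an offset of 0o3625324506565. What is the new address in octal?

Add column by column in base 8, right to left:
  6+5 = 3 carry 1
  5+6+1 = 4 carry 1
  5+5+1 = 3 carry 1
  7+6+1 = 6 carry 1
  1+0+1 = 2
  5+5 = 2 carry 1
  5+4+1 = 2 carry 1
  0+2+1 = 3
  5+3 = 0 carry 1
  7+5+1 = 5 carry 1
  7+2+1 = 2 carry 1
  7+6+1 = 6 carry 1
  2+3+1 = 6

0o6625032226343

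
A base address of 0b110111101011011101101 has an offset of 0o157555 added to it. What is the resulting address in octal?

0o7133132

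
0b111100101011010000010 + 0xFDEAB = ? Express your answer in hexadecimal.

0b111100101011010000010 = 0x1E5682 in hexadecimal.
Add column by column in base 16, right to left:
  2+B = D
  8+A = 2 carry 1
  6+E+1 = 5 carry 1
  5+D+1 = 3 carry 1
  E+F+1 = E carry 1
  1+0+1 = 2

0x2E352D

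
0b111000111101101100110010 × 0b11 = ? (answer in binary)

0b10101010111001000110010110

Multiply each base-2 digit by 3, carrying:
  0×3 = 0 → write 0
  1×3 = 3 → write 1 carry 1
  0×3+1 = 1 → write 1
  0×3 = 0 → write 0
  1×3 = 3 → write 1 carry 1
  1×3+1 = 4 → write 0 carry 2
  0×3+2 = 2 → write 0 carry 1
  0×3+1 = 1 → write 1
  1×3 = 3 → write 1 carry 1
  1×3+1 = 4 → write 0 carry 2
  0×3+2 = 2 → write 0 carry 1
  1×3+1 = 4 → write 0 carry 2
  1×3+2 = 5 → write 1 carry 2
  0×3+2 = 2 → write 0 carry 1
  1×3+1 = 4 → write 0 carry 2
  1×3+2 = 5 → write 1 carry 2
  1×3+2 = 5 → write 1 carry 2
  1×3+2 = 5 → write 1 carry 2
  0×3+2 = 2 → write 0 carry 1
  0×3+1 = 1 → write 1
  0×3 = 0 → write 0
  1×3 = 3 → write 1 carry 1
  1×3+1 = 4 → write 0 carry 2
  1×3+2 = 5 → write 1 carry 2
  remaining carry: 10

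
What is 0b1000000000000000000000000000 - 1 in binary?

The trailing 27 digits are 0, so subtracting 1 borrows through: they become 1 and the next digit up decrements.

0b111111111111111111111111111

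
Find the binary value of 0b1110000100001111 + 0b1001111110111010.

Add column by column in base 2, right to left:
  1+0 = 1
  1+1 = 0 carry 1
  1+0+1 = 0 carry 1
  1+1+1 = 1 carry 1
  0+1+1 = 0 carry 1
  0+1+1 = 0 carry 1
  0+0+1 = 1
  0+1 = 1
  1+1 = 0 carry 1
  0+1+1 = 0 carry 1
  0+1+1 = 0 carry 1
  0+1+1 = 0 carry 1
  0+1+1 = 0 carry 1
  1+0+1 = 0 carry 1
  1+0+1 = 0 carry 1
  1+1+1 = 1 carry 1
  final carry 1

0b11000000011001001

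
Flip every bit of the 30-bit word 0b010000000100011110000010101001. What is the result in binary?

Invert each bit: 010000000100011110000010101001 → 101111111011100001111101010110.

0b101111111011100001111101010110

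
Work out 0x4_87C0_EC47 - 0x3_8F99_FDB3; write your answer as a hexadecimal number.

Subtract column by column in base 16:
  7-3 → 4
  4-B → 9 (borrow)
  C-D-1 → E (borrow)
  E-F-1 → E (borrow)
  0-9-1 → 6 (borrow)
  C-9-1 → 2
  7-F → 8 (borrow)
  8-8-1 → F (borrow)
  4-3-1 → 0

0xF826EE94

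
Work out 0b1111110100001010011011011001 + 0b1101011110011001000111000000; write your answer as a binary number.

0b11101010010100011100010011001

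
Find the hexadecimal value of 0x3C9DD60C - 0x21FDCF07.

0x1AA00705

Subtract column by column in base 16:
  C-7 → 5
  0-0 → 0
  6-F → 7 (borrow)
  D-C-1 → 0
  D-D → 0
  9-F → A (borrow)
  C-1-1 → A
  3-2 → 1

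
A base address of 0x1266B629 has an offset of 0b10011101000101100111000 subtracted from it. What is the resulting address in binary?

0b10010000110000010101011110001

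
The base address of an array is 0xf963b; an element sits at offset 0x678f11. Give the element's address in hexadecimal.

Add column by column in base 16, right to left:
  b+1 = c
  3+1 = 4
  6+f = 5 carry 1
  9+8+1 = 2 carry 1
  f+7+1 = 7 carry 1
  0+6+1 = 7

0x77254c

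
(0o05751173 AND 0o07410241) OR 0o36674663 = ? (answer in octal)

0o05751173 AND 0o07410241 = 0o05410041.
Then OR with 0o36674663.

0o37674663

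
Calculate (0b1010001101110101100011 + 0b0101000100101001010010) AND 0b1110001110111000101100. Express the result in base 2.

0b1110000010011000100100

Add column by column in base 2, right to left:
  1+0 = 1
  1+1 = 0 carry 1
  0+0+1 = 1
  0+0 = 0
  0+1 = 1
  1+0 = 1
  1+1 = 0 carry 1
  0+0+1 = 1
  1+0 = 1
  0+1 = 1
  1+0 = 1
  1+1 = 0 carry 1
  1+0+1 = 0 carry 1
  0+0+1 = 1
  1+1 = 0 carry 1
  1+0+1 = 0 carry 1
  0+0+1 = 1
  0+0 = 0
  0+1 = 1
  1+0 = 1
  0+1 = 1
  1+0 = 1
Sum = 0b1111010010011110110101; now AND with 0b1110001110111000101100:
  1111010010011110110101
& 1110001110111000101100
= 1110000010011000100100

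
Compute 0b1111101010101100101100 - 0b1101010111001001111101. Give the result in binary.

0b10010011100010101111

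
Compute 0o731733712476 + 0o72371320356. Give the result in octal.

0o1024325233054

Add column by column in base 8, right to left:
  6+6 = 4 carry 1
  7+5+1 = 5 carry 1
  4+3+1 = 0 carry 1
  2+0+1 = 3
  1+2 = 3
  7+3 = 2 carry 1
  3+1+1 = 5
  3+7 = 2 carry 1
  7+3+1 = 3 carry 1
  1+2+1 = 4
  3+7 = 2 carry 1
  7+0+1 = 0 carry 1
  final carry 1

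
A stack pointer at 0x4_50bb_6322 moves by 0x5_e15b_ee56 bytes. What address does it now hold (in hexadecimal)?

0xa32175178

Add column by column in base 16, right to left:
  2+6 = 8
  2+5 = 7
  3+e = 1 carry 1
  6+e+1 = 5 carry 1
  b+b+1 = 7 carry 1
  b+5+1 = 1 carry 1
  0+1+1 = 2
  5+e = 3 carry 1
  4+5+1 = a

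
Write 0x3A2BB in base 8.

Expand each hex digit to 4 bits: 3=0011 A=1010 2=0010 B=1011 B=1011.
Group the bits in threes: 111 010 001 010 111 011 → 721273.

0o721273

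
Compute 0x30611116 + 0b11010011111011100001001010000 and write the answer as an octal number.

0x30611116 = 0o6030210426 in octal.
0b11010011111011100001001010000 = 0o3237341120 in octal.
Add column by column in base 8, right to left:
  6+0 = 6
  2+2 = 4
  4+1 = 5
  0+1 = 1
  1+4 = 5
  2+3 = 5
  0+7 = 7
  3+3 = 6
  0+2 = 2
  6+3 = 1 carry 1
  final carry 1

0o11267551546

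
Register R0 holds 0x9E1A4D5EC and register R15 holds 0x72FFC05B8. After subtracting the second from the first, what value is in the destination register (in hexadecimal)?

0x2B1A8D034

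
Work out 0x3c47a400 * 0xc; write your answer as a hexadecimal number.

0x2d35bb000

Multiply each base-16 digit by 12, carrying:
  0×12 = 0 → write 0
  0×12 = 0 → write 0
  4×12 = 48 → write 0 carry 3
  a×12+3 = 123 → write b carry 7
  7×12+7 = 91 → write b carry 5
  4×12+5 = 53 → write 5 carry 3
  c×12+3 = 147 → write 3 carry 9
  3×12+9 = 45 → write d carry 2
  remaining carry: 2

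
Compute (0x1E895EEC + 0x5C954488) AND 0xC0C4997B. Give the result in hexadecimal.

0x40048170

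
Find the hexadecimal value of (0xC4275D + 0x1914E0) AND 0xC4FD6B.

Add column by column in base 16, right to left:
  D+0 = D
  5+E = 3 carry 1
  7+4+1 = C
  2+1 = 3
  4+9 = D
  C+1 = D
Sum = 0xDD3C3D; now AND with 0xC4FD6B:
  D&C=C, D&4=4, 3&F=3, C&D=C, 3&6=2, D&B=9

0xC43C29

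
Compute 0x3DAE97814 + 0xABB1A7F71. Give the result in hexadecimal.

0xE9603F785

Add column by column in base 16, right to left:
  4+1 = 5
  1+7 = 8
  8+F = 7 carry 1
  7+7+1 = F
  9+A = 3 carry 1
  E+1+1 = 0 carry 1
  A+B+1 = 6 carry 1
  D+B+1 = 9 carry 1
  3+A+1 = E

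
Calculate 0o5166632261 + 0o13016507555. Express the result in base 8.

0o20205342036

Add column by column in base 8, right to left:
  1+5 = 6
  6+5 = 3 carry 1
  2+5+1 = 0 carry 1
  2+7+1 = 2 carry 1
  3+0+1 = 4
  6+5 = 3 carry 1
  6+6+1 = 5 carry 1
  6+1+1 = 0 carry 1
  1+0+1 = 2
  5+3 = 0 carry 1
  0+1+1 = 2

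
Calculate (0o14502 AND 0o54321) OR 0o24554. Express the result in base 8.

0o34554

0o14502 AND 0o54321 = 0o14100.
Then OR with 0o24554.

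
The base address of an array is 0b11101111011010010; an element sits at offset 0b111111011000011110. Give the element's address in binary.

Add column by column in base 2, right to left:
  0+0 = 0
  1+1 = 0 carry 1
  0+1+1 = 0 carry 1
  0+1+1 = 0 carry 1
  1+1+1 = 1 carry 1
  0+0+1 = 1
  1+0 = 1
  1+0 = 1
  0+0 = 0
  1+1 = 0 carry 1
  1+1+1 = 1 carry 1
  1+0+1 = 0 carry 1
  1+1+1 = 1 carry 1
  0+1+1 = 0 carry 1
  1+1+1 = 1 carry 1
  1+1+1 = 1 carry 1
  1+1+1 = 1 carry 1
  0+1+1 = 0 carry 1
  final carry 1

0b1011101010011110000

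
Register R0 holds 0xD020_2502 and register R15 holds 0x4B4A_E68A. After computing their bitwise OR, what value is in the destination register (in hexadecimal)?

0xDB6AE78A

OR each hex digit independently (no carries):
  D|4=D, 0|B=B, 2|4=6, 0|A=A, 2|E=E, 5|6=7, 0|8=8, 2|A=A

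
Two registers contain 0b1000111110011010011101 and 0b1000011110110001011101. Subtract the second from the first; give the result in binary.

Subtract column by column in base 2:
  1-1 → 0
  0-0 → 0
  1-1 → 0
  1-1 → 0
  1-1 → 0
  0-0 → 0
  0-1 → 1 (borrow)
  1-0-1 → 0
  0-0 → 0
  1-0 → 1
  1-1 → 0
  0-1 → 1 (borrow)
  0-0-1 → 1 (borrow)
  1-1-1 → 1 (borrow)
  1-1-1 → 1 (borrow)
  1-1-1 → 1 (borrow)
  1-1-1 → 1 (borrow)
  1-0-1 → 0
  0-0 → 0
  0-0 → 0
  0-0 → 0
  1-1 → 0

0b11111101001000000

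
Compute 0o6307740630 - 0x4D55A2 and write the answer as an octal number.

0o6264465766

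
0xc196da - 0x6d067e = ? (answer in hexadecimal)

0x54905c

Subtract column by column in base 16:
  a-e → c (borrow)
  d-7-1 → 5
  6-6 → 0
  9-0 → 9
  1-d → 4 (borrow)
  c-6-1 → 5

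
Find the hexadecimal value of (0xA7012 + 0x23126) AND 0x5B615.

Add column by column in base 16, right to left:
  2+6 = 8
  1+2 = 3
  0+1 = 1
  7+3 = A
  A+2 = C
Sum = 0xCA138; now AND with 0x5B615:
  C&5=4, A&B=A, 1&6=0, 3&1=1, 8&5=0

0x4A010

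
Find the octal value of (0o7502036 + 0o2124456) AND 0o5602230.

0o1602010

Add column by column in base 8, right to left:
  6+6 = 4 carry 1
  3+5+1 = 1 carry 1
  0+4+1 = 5
  2+4 = 6
  0+2 = 2
  5+1 = 6
  7+2 = 1 carry 1
  final carry 1
Sum = 0o11626514; now AND with 0o5602230:
  1&0=0, 1&5=1, 6&6=6, 2&0=0, 6&2=2, 5&2=0, 1&3=1, 4&0=0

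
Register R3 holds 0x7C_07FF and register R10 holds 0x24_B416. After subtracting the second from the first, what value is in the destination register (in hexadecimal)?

0x5753E9

Subtract column by column in base 16:
  F-6 → 9
  F-1 → E
  7-4 → 3
  0-B → 5 (borrow)
  C-4-1 → 7
  7-2 → 5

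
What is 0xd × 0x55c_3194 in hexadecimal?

0x45ae8484

Multiply each base-16 digit by 13, carrying:
  4×13 = 52 → write 4 carry 3
  9×13+3 = 120 → write 8 carry 7
  1×13+7 = 20 → write 4 carry 1
  3×13+1 = 40 → write 8 carry 2
  c×13+2 = 158 → write e carry 9
  5×13+9 = 74 → write a carry 4
  5×13+4 = 69 → write 5 carry 4
  remaining carry: 4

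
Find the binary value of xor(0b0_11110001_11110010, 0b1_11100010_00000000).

XOR bit by bit (1 where the bits differ):
  01111000111110010
^ 11110001000000000
= 10001001111110010

0b10001001111110010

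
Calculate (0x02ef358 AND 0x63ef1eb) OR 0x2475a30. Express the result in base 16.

0x26ffb78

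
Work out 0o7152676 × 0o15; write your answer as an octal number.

0o135555246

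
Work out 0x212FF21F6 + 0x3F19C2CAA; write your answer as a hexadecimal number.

Add column by column in base 16, right to left:
  6+A = 0 carry 1
  F+A+1 = A carry 1
  1+C+1 = E
  2+2 = 4
  F+C = B carry 1
  F+9+1 = 9 carry 1
  2+1+1 = 4
  1+F = 0 carry 1
  2+3+1 = 6

0x6049B4EA0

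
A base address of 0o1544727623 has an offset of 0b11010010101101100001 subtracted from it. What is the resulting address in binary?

0b1101100001101000010000110010

0o1544727623 = 0b1101100100111010111110010011 in binary.
Subtract column by column in base 2:
  1-1 → 0
  1-0 → 1
  0-0 → 0
  0-0 → 0
  1-0 → 1
  0-1 → 1 (borrow)
  0-1-1 → 0 (borrow)
  1-0-1 → 0
  1-1 → 0
  1-1 → 0
  1-0 → 1
  1-1 → 0
  0-0 → 0
  1-1 → 0
  0-0 → 0
  1-0 → 1
  1-1 → 0
  1-0 → 1
  0-1 → 1 (borrow)
  0-1-1 → 0 (borrow)
  1-0-1 → 0
  0-0 → 0
  0-0 → 0
  1-0 → 1
  1-0 → 1
  0-0 → 0
  1-0 → 1
  1-0 → 1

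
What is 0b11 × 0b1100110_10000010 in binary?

0b10011001110000110

Multiply each base-2 digit by 3, carrying:
  0×3 = 0 → write 0
  1×3 = 3 → write 1 carry 1
  0×3+1 = 1 → write 1
  0×3 = 0 → write 0
  0×3 = 0 → write 0
  0×3 = 0 → write 0
  0×3 = 0 → write 0
  1×3 = 3 → write 1 carry 1
  0×3+1 = 1 → write 1
  1×3 = 3 → write 1 carry 1
  1×3+1 = 4 → write 0 carry 2
  0×3+2 = 2 → write 0 carry 1
  0×3+1 = 1 → write 1
  1×3 = 3 → write 1 carry 1
  1×3+1 = 4 → write 0 carry 2
  remaining carry: 10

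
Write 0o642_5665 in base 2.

0b110100010101110110101

Each octal digit is 3 bits: 6=110 4=100 2=010 5=101 6=110 6=110 5=101.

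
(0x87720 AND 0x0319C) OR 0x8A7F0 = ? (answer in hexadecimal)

0x87720 AND 0x0319C = 0x03100.
Then OR with 0x8A7F0.

0x8B7F0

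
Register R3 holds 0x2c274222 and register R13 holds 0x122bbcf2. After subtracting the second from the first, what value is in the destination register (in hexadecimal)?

0x19fb8530

Subtract column by column in base 16:
  2-2 → 0
  2-f → 3 (borrow)
  2-c-1 → 5 (borrow)
  4-b-1 → 8 (borrow)
  7-b-1 → b (borrow)
  2-2-1 → f (borrow)
  c-2-1 → 9
  2-1 → 1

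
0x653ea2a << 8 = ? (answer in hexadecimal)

Shifting left by 8 bits = 2 hex digits: append 2 zeros.

0x653ea2a00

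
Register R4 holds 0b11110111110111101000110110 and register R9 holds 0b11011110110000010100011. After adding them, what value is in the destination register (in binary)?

Add column by column in base 2, right to left:
  0+1 = 1
  1+1 = 0 carry 1
  1+0+1 = 0 carry 1
  0+0+1 = 1
  1+0 = 1
  1+1 = 0 carry 1
  0+0+1 = 1
  0+1 = 1
  0+0 = 0
  1+0 = 1
  0+0 = 0
  1+0 = 1
  1+0 = 1
  1+1 = 0 carry 1
  1+1+1 = 1 carry 1
  0+0+1 = 1
  1+1 = 0 carry 1
  1+1+1 = 1 carry 1
  1+1+1 = 1 carry 1
  1+1+1 = 1 carry 1
  1+0+1 = 0 carry 1
  0+1+1 = 0 carry 1
  1+1+1 = 1 carry 1
  1+0+1 = 0 carry 1
  1+0+1 = 0 carry 1
  1+0+1 = 0 carry 1
  final carry 1

0b100010011101101101011011001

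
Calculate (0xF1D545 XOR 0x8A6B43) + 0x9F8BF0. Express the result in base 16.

First 0xF1D545 XOR 0x8A6B43 = 0x7BBE06.
Add column by column in base 16, right to left:
  6+0 = 6
  0+F = F
  E+B = 9 carry 1
  B+8+1 = 4 carry 1
  B+F+1 = B carry 1
  7+9+1 = 1 carry 1
  final carry 1

0x11B49F6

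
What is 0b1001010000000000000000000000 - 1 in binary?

The trailing 22 digits are 0, so subtracting 1 borrows through: they become 1 and the next digit up decrements.

0b1001001111111111111111111111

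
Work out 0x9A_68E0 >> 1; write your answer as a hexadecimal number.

0x4D3470

1 bits is not a whole number of base-16 digits; in binary: 100110100110100011100000 >> 1 = 10011010011010001110000.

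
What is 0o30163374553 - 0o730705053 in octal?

0o27232467500

Subtract column by column in base 8:
  3-3 → 0
  5-5 → 0
  5-0 → 5
  4-5 → 7 (borrow)
  7-0-1 → 6
  3-7 → 4 (borrow)
  3-0-1 → 2
  6-3 → 3
  1-7 → 2 (borrow)
  0-0-1 → 7 (borrow)
  3-0-1 → 2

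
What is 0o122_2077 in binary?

Each octal digit is 3 bits: 1=001 2=010 2=010 2=010 0=000 7=111 7=111.

0b1010010010000111111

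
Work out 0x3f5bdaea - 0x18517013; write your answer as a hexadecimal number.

0x270a6ad7

Subtract column by column in base 16:
  a-3 → 7
  e-1 → d
  a-0 → a
  d-7 → 6
  b-1 → a
  5-5 → 0
  f-8 → 7
  3-1 → 2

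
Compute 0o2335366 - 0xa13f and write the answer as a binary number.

0b10010001100110110111

0o2335366 = 0b10011011101011110110 in binary.
0xa13f = 0b1010000100111111 in binary.
Subtract column by column in base 2:
  0-1 → 1 (borrow)
  1-1-1 → 1 (borrow)
  1-1-1 → 1 (borrow)
  0-1-1 → 0 (borrow)
  1-1-1 → 1 (borrow)
  1-1-1 → 1 (borrow)
  1-0-1 → 0
  1-0 → 1
  0-1 → 1 (borrow)
  1-0-1 → 0
  0-0 → 0
  1-0 → 1
  1-0 → 1
  1-1 → 0
  0-0 → 0
  1-1 → 0
  1-0 → 1
  0-0 → 0
  0-0 → 0
  1-0 → 1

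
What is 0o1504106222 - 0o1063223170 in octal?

Subtract column by column in base 8:
  2-0 → 2
  2-7 → 3 (borrow)
  2-1-1 → 0
  6-3 → 3
  0-2 → 6 (borrow)
  1-2-1 → 6 (borrow)
  4-3-1 → 0
  0-6 → 2 (borrow)
  5-0-1 → 4
  1-1 → 0

0o420663032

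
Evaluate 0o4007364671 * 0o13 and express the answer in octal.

Multiply each base-8 digit by 11, carrying:
  1×11 = 11 → write 3 carry 1
  7×11+1 = 78 → write 6 carry 9
  6×11+9 = 75 → write 3 carry 9
  4×11+9 = 53 → write 5 carry 6
  6×11+6 = 72 → write 0 carry 9
  3×11+9 = 42 → write 2 carry 5
  7×11+5 = 82 → write 2 carry 10
  0×11+10 = 10 → write 2 carry 1
  0×11+1 = 1 → write 1
  4×11 = 44 → write 4 carry 5
  remaining carry: 5

0o54122205363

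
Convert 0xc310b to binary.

Expand each hex digit to 4 bits: c=1100 3=0011 1=0001 0=0000 b=1011.

0b11000011000100001011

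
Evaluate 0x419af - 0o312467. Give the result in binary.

0b101000010001111000

0x419af = 0b1000001100110101111 in binary.
0o312467 = 0b11001010100110111 in binary.
Subtract column by column in base 2:
  1-1 → 0
  1-1 → 0
  1-1 → 0
  1-0 → 1
  0-1 → 1 (borrow)
  1-1-1 → 1 (borrow)
  0-0-1 → 1 (borrow)
  1-0-1 → 0
  1-1 → 0
  0-0 → 0
  0-1 → 1 (borrow)
  1-0-1 → 0
  1-1 → 0
  0-0 → 0
  0-0 → 0
  0-1 → 1 (borrow)
  0-1-1 → 0 (borrow)
  0-0-1 → 1 (borrow)
  1-0-1 → 0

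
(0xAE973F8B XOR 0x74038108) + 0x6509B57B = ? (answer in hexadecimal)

0x13F9E73FE

First 0xAE973F8B XOR 0x74038108 = 0xDA94BE83.
Add column by column in base 16, right to left:
  3+B = E
  8+7 = F
  E+5 = 3 carry 1
  B+B+1 = 7 carry 1
  4+9+1 = E
  9+0 = 9
  A+5 = F
  D+6 = 3 carry 1
  final carry 1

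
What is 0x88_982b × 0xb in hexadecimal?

0x5de89d9

Multiply each base-16 digit by 11, carrying:
  b×11 = 121 → write 9 carry 7
  2×11+7 = 29 → write d carry 1
  8×11+1 = 89 → write 9 carry 5
  9×11+5 = 104 → write 8 carry 6
  8×11+6 = 94 → write e carry 5
  8×11+5 = 93 → write d carry 5
  remaining carry: 5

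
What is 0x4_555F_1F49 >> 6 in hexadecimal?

0x11557C7D

6 bits is not a whole number of base-16 digits; in binary: 10001010101010111110001111101001001 >> 6 = 10001010101010111110001111101.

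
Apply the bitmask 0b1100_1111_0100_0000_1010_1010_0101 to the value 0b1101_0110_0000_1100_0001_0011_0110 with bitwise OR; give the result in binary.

OR bit by bit (1 where either bit is 1):
  1101011000001100000100110110
| 1100111101000000101010100101
= 1101111101001100101110110111

0b1101111101001100101110110111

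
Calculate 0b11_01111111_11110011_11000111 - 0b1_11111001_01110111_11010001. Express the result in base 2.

0b1100001100111101111110110

Subtract column by column in base 2:
  1-1 → 0
  1-0 → 1
  1-0 → 1
  0-0 → 0
  0-1 → 1 (borrow)
  0-0-1 → 1 (borrow)
  1-1-1 → 1 (borrow)
  1-1-1 → 1 (borrow)
  1-1-1 → 1 (borrow)
  1-1-1 → 1 (borrow)
  0-1-1 → 0 (borrow)
  0-0-1 → 1 (borrow)
  1-1-1 → 1 (borrow)
  1-1-1 → 1 (borrow)
  1-1-1 → 1 (borrow)
  1-0-1 → 0
  1-1 → 0
  1-0 → 1
  1-0 → 1
  1-1 → 0
  1-1 → 0
  1-1 → 0
  1-1 → 0
  0-1 → 1 (borrow)
  1-1-1 → 1 (borrow)
  1-0-1 → 0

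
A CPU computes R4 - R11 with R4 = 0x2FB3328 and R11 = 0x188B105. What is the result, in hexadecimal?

0x1728223

Subtract column by column in base 16:
  8-5 → 3
  2-0 → 2
  3-1 → 2
  3-B → 8 (borrow)
  B-8-1 → 2
  F-8 → 7
  2-1 → 1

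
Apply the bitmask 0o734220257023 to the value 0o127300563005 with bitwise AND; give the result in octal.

0o124200043001

AND each oct digit independently (no carries):
  1&7=1, 2&3=2, 7&4=4, 3&2=2, 0&2=0, 0&0=0, 5&2=0, 6&5=4, 3&7=3, 0&0=0, 0&2=0, 5&3=1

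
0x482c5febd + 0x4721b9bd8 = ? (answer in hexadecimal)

0x8f4e19a95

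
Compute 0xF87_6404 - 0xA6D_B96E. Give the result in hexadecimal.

0x519AA96

Subtract column by column in base 16:
  4-E → 6 (borrow)
  0-6-1 → 9 (borrow)
  4-9-1 → A (borrow)
  6-B-1 → A (borrow)
  7-D-1 → 9 (borrow)
  8-6-1 → 1
  F-A → 5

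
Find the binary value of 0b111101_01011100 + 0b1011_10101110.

0b100100100001010

Add column by column in base 2, right to left:
  0+0 = 0
  0+1 = 1
  1+1 = 0 carry 1
  1+1+1 = 1 carry 1
  1+0+1 = 0 carry 1
  0+1+1 = 0 carry 1
  1+0+1 = 0 carry 1
  0+1+1 = 0 carry 1
  1+1+1 = 1 carry 1
  0+1+1 = 0 carry 1
  1+0+1 = 0 carry 1
  1+1+1 = 1 carry 1
  1+0+1 = 0 carry 1
  1+0+1 = 0 carry 1
  final carry 1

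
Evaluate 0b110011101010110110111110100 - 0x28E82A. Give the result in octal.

0o623102712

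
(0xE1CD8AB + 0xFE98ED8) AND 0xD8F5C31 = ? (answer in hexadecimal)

Add column by column in base 16, right to left:
  B+8 = 3 carry 1
  A+D+1 = 8 carry 1
  8+E+1 = 7 carry 1
  D+8+1 = 6 carry 1
  C+9+1 = 6 carry 1
  1+E+1 = 0 carry 1
  E+F+1 = E carry 1
  final carry 1
Sum = 0x1E066783; now AND with 0xD8F5C31:
  1&0=0, E&D=C, 0&8=0, 6&F=6, 6&5=4, 7&C=4, 8&3=0, 3&1=1

0xC064401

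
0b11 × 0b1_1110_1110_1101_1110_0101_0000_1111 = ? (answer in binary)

0b1011100110010011010111100101101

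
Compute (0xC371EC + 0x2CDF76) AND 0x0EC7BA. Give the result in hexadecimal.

0x4122

Add column by column in base 16, right to left:
  C+6 = 2 carry 1
  E+7+1 = 6 carry 1
  1+F+1 = 1 carry 1
  7+D+1 = 5 carry 1
  3+C+1 = 0 carry 1
  C+2+1 = F
Sum = 0xF05162; now AND with 0x0EC7BA:
  F&0=0, 0&E=0, 5&C=4, 1&7=1, 6&B=2, 2&A=2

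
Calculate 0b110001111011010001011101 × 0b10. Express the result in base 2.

0b1100011110110100010111010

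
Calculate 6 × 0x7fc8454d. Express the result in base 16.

0x2feb19fce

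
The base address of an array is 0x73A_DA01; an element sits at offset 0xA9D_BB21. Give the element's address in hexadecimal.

Add column by column in base 16, right to left:
  1+1 = 2
  0+2 = 2
  A+B = 5 carry 1
  D+B+1 = 9 carry 1
  A+D+1 = 8 carry 1
  3+9+1 = D
  7+A = 1 carry 1
  final carry 1

0x11D89522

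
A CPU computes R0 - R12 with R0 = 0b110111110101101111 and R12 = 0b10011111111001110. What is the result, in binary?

0b100011110110100001

Subtract column by column in base 2:
  1-0 → 1
  1-1 → 0
  1-1 → 0
  1-1 → 0
  0-0 → 0
  1-0 → 1
  1-1 → 0
  0-1 → 1 (borrow)
  1-1-1 → 1 (borrow)
  0-1-1 → 0 (borrow)
  1-1-1 → 1 (borrow)
  1-1-1 → 1 (borrow)
  1-1-1 → 1 (borrow)
  1-1-1 → 1 (borrow)
  1-0-1 → 0
  0-0 → 0
  1-1 → 0
  1-0 → 1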